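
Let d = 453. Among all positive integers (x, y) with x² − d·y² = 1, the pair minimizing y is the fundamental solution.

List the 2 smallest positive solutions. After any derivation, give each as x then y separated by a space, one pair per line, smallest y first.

1653751 77700
5469784740001 256992905400

[21; 3,1,1,10,14,10,1,1,3,42] for √453; ℓ=10 ⇒ convergent index 9
step 0: (21, 1)  from 21·(1,0) + (0,1)
…
step 2: (85, 4)  from 1·(64,3) + (21,1)
step 3: (149, 7)  from 1·(85,4) + (64,3)
…
step 8: (469329, 22051)  from 1·(245764,11547) + (223565,10504)
step 9: (1653751, 77700)  from 3·(469329,22051) + (245764,11547)
→ (1653751, 77700).  Check: 1653751²=2734892370001, 453·77700²=2734892370000, difference 1.
n=2: (1653751,77700)∘(1653751,77700) = (1653751·1653751+453·77700·77700, 1653751·77700+77700·1653751) = (5469784740001,256992905400)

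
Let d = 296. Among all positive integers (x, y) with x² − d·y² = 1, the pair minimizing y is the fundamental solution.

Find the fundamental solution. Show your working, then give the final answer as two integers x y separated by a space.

√296 → a₀=17, period (4,1,7,1,4,34); ℓ=6 even so k=5
i=0: a=17 ⇒ p=17, q=1
i=1: a=4 ⇒ p=69, q=4
i=2: a=1 ⇒ p=86, q=5
i=3: a=7 ⇒ p=671, q=39
i=4: a=1 ⇒ p=757, q=44
i=5: a=4 ⇒ p=3699, q=215
→ (3699, 215).  Check: 3699²=13682601, 296·215²=13682600, difference 1.

3699 215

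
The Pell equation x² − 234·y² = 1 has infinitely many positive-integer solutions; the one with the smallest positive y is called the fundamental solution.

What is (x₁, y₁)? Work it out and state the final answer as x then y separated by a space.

5201 340

√234 = [15; 3,2,1,2,1,2,3,30, …], period ℓ=8 (even) → k=7
i=0: a=15 ⇒ p=15, q=1
…
i=2: a=2 ⇒ p=107, q=7
i=3: a=1 ⇒ p=153, q=10
…
i=6: a=2 ⇒ p=1545, q=101
i=7: a=3 ⇒ p=5201, q=340
→ (5201, 340).  Check: 5201²=27050401, 234·340²=27050400, difference 1.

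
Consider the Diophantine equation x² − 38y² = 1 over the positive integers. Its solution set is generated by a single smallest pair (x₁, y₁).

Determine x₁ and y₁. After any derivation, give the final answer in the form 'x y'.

37 6

√38 = [6; 6,12, …], period ℓ=2 (even) → k=1
a_0=6:  p_0=6·1+0=6,  q_0=6·0+1=1
a_1=6:  p_1=6·6+1=37,  q_1=6·1+0=6
fundamental: x₁=37, y₁=6  (since 1369 − 38·36 = 1)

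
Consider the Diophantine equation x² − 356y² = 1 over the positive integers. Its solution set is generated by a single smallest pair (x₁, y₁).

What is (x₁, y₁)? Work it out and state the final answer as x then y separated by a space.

500001 26500

d=356: √d = [18; 1,6,1,1,2,…,6,1,36] (ℓ=14, even), read p_13/q_13
step 0: (18, 1)  from 18·(1,0) + (0,1)
…
step 4: (283, 15)  from 1·(151,8) + (132,7)
…
step 6: (1000, 53)  from 1·(717,38) + (283,15)
…
step 8: (9717, 515)  from 1·(8717,462) + (1000,53)
…
step 10: (37868, 2007)  from 1·(28151,1492) + (9717,515)
…
step 12: (433982, 23001)  from 6·(66019,3499) + (37868,2007)
step 13: (500001, 26500)  from 1·(433982,23001) + (66019,3499)
→ (500001, 26500).  Check: 500001²=250001000001, 356·26500²=250001000000, difference 1.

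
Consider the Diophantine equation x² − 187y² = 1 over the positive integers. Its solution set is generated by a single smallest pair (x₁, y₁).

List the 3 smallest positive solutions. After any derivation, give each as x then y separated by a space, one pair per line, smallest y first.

1682 123
5658247 413772
19034341226 1391928885

√187 → a₀=13, period (1,2,13,2,1,26); ℓ=6 even so k=5
k=0  a_k=13  p_k/q_k = 13/1
k=1  a_k=1  p_k/q_k = 14/1
…
k=3  a_k=13  p_k/q_k = 547/40
k=4  a_k=2  p_k/q_k = 1135/83
k=5  a_k=1  p_k/q_k = 1682/123
fundamental: x₁=1682, y₁=123  (since 2829124 − 187·15129 = 1)
(1682+123√187)^2 = 5658247 + 413772√187
(1682+123√187)^3 = 19034341226 + 1391928885√187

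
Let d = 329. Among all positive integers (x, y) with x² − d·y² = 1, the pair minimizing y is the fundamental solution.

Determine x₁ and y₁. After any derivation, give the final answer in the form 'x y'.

[18; 7,4,2,1,1,4,1,1,2,4,7,36] for √329; ℓ=12 ⇒ convergent index 11
a_0=18:  p_0=18·1+0=18,  q_0=18·0+1=1
a_1=7:  p_1=7·18+1=127,  q_1=7·1+0=7
a_2=4:  p_2=4·127+18=526,  q_2=4·7+1=29
a_3=2:  p_3=2·526+127=1179,  q_3=2·29+7=65
a_4=1:  p_4=1·1179+526=1705,  q_4=1·65+29=94
…
a_6=4:  p_6=4·2884+1705=13241,  q_6=4·159+94=730
…
a_8=1:  p_8=1·16125+13241=29366,  q_8=1·889+730=1619
a_9=2:  p_9=2·29366+16125=74857,  q_9=2·1619+889=4127
a_10=4:  p_10=4·74857+29366=328794,  q_10=4·4127+1619=18127
a_11=7:  p_11=7·328794+74857=2376415,  q_11=7·18127+4127=131016
→ (2376415, 131016).  Check: 2376415²=5647348252225, 329·131016²=5647348252224, difference 1.

2376415 131016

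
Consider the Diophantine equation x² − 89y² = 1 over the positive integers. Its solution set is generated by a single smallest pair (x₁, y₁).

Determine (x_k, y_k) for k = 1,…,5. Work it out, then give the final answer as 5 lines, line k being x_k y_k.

√89 = [9; 2,3,3,2,18, …], period ℓ=5 (odd) → k=9
i=0: a=9 ⇒ p=9, q=1
…
i=2: a=3 ⇒ p=66, q=7
i=3: a=3 ⇒ p=217, q=23
i=4: a=2 ⇒ p=500, q=53
…
i=8: a=3 ⇒ p=216991, q=23001
i=9: a=2 ⇒ p=500001, q=53000
→ (500001, 53000).  Check: 500001²=250001000001, 89·53000²=250001000000, difference 1.
n=2: (500001,53000)∘(500001,53000) = (500001·500001+89·53000·53000, 500001·53000+53000·500001) = (500002000001,53000106000)
n=3: (500002000001,53000106000)∘(500001,53000) = (500001·500002000001+89·53000·53000106000, 500001·53000106000+53000·500002000001) = (500003000004500001,53000212000159000)
n=4: (500003000004500001,53000212000159000)∘(500001,53000) = (500001·500003000004500001+89·53000·53000212000159000, 500001·53000212000159000+53000·500003000004500001) = (500004000010000008000001,53000318000530000212000)
n=5: (500004000010000008000001,53000318000530000212000)∘(500001,53000) = (500001·500004000010000008000001+89·53000·53000318000530000212000, 500001·53000318000530000212000+53000·500004000010000008000001) = (500005000017500025000012500001,53000424001113001060000265000)

500001 53000
500002000001 53000106000
500003000004500001 53000212000159000
500004000010000008000001 53000318000530000212000
500005000017500025000012500001 53000424001113001060000265000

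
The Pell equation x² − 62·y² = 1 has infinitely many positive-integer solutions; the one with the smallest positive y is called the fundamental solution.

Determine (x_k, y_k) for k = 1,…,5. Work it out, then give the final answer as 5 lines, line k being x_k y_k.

d=62: √d = [7; 1,6,1,14] (ℓ=4, even), read p_3/q_3
i=0: a=7 ⇒ p=7, q=1
…
i=2: a=6 ⇒ p=55, q=7
i=3: a=1 ⇒ p=63, q=8
(x₁, y₁) = (63, 8);  63² − 62·8² = 1 ✓
k=2:  x_2 = 63·63+62·8·8 = 7937,  y_2 = 63·8+8·63 = 1008
k=3:  x_3 = 63·7937+62·8·1008 = 999999,  y_3 = 63·1008+8·7937 = 127000
k=4:  x_4 = 63·999999+62·8·127000 = 125991937,  y_4 = 63·127000+8·999999 = 16000992
k=5:  x_5 = 63·125991937+62·8·16000992 = 15873984063,  y_5 = 63·16000992+8·125991937 = 2015997992

63 8
7937 1008
999999 127000
125991937 16000992
15873984063 2015997992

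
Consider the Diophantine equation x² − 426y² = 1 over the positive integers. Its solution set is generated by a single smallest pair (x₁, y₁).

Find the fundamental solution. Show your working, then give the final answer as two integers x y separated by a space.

√426 → a₀=20, period (1,1,1,3,2,6,2,3,1,1,1,40); ℓ=12 even so k=11
k=0  a_k=20  p_k/q_k = 20/1
…
k=2  a_k=1  p_k/q_k = 41/2
…
k=4  a_k=3  p_k/q_k = 227/11
k=5  a_k=2  p_k/q_k = 516/25
…
k=7  a_k=2  p_k/q_k = 7162/347
k=8  a_k=3  p_k/q_k = 24809/1202
k=9  a_k=1  p_k/q_k = 31971/1549
k=10  a_k=1  p_k/q_k = 56780/2751
k=11  a_k=1  p_k/q_k = 88751/4300
fundamental: x₁=88751, y₁=4300  (since 7876740001 − 426·18490000 = 1)

88751 4300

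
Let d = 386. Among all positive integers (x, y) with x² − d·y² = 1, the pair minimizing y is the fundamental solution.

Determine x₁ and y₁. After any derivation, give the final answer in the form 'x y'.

√386 = [19; 1,1,1,4,1,18,1,4,1,1,1,38, …], period ℓ=12 (even) → k=11
i=0: a=19 ⇒ p=19, q=1
i=1: a=1 ⇒ p=20, q=1
i=2: a=1 ⇒ p=39, q=2
i=3: a=1 ⇒ p=59, q=3
i=4: a=4 ⇒ p=275, q=14
…
i=6: a=18 ⇒ p=6287, q=320
…
i=8: a=4 ⇒ p=32771, q=1668
…
i=10: a=1 ⇒ p=72163, q=3673
i=11: a=1 ⇒ p=111555, q=5678
→ (111555, 5678).  Check: 111555²=12444518025, 386·5678²=12444518024, difference 1.

111555 5678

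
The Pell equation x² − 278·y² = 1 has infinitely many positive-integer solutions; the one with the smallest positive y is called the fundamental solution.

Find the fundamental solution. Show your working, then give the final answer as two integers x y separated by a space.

2501 150

√278 = [16; 1,2,16,2,1,32, …], period ℓ=6 (even) → k=5
step 0: (16, 1)  from 16·(1,0) + (0,1)
…
step 4: (1684, 101)  from 2·(817,49) + (50,3)
step 5: (2501, 150)  from 1·(1684,101) + (817,49)
→ (2501, 150).  Check: 2501²=6255001, 278·150²=6255000, difference 1.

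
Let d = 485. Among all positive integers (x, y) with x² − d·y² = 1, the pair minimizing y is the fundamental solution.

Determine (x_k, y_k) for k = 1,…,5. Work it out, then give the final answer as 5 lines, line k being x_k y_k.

969 44
1877921 85272
3639409929 165257092
7053174564481 320268159024
13669048666554249 620679526931420

[22; 44] for √485; ℓ=1 ⇒ convergent index 1
i=0: a=22 ⇒ p=22, q=1
i=1: a=44 ⇒ p=969, q=44
(x₁, y₁) = (969, 44);  969² − 485·44² = 1 ✓
k=2:  x_2 = 969·969+485·44·44 = 1877921,  y_2 = 969·44+44·969 = 85272
k=3:  x_3 = 969·1877921+485·44·85272 = 3639409929,  y_3 = 969·85272+44·1877921 = 165257092
k=4:  x_4 = 969·3639409929+485·44·165257092 = 7053174564481,  y_4 = 969·165257092+44·3639409929 = 320268159024
k=5:  x_5 = 969·7053174564481+485·44·320268159024 = 13669048666554249,  y_5 = 969·320268159024+44·7053174564481 = 620679526931420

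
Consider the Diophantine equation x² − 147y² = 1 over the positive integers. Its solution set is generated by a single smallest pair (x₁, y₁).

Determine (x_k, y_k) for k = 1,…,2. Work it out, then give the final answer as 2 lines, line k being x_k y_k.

[12; 8,24] for √147; ℓ=2 ⇒ convergent index 1
k=0  a_k=12  p_k/q_k = 12/1
k=1  a_k=8  p_k/q_k = 97/8
→ (97, 8).  Check: 97²=9409, 147·8²=9408, difference 1.
(97+8√147)^2 = 18817 + 1552√147

97 8
18817 1552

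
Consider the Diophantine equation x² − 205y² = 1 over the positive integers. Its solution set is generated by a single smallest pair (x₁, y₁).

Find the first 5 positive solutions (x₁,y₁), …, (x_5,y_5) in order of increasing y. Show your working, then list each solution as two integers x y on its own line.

39689 2772
3150433441 220035816
250075105640009 17466002999676
19850461732342200961 1386416385888245712
1575689951139784122242249 110050959861571165127460

d=205: √d = [14; 3,6,1,4,1,6,3,28] (ℓ=8, even), read p_7/q_7
i=0: a=14 ⇒ p=14, q=1
…
i=2: a=6 ⇒ p=272, q=19
…
i=6: a=6 ⇒ p=12614, q=881
i=7: a=3 ⇒ p=39689, q=2772
fundamental: x₁=39689, y₁=2772  (since 1575216721 − 205·7683984 = 1)
(x_2, y_2) = (39689·39689 + 205·2772·2772, 39689·2772 + 2772·39689) = (3150433441, 220035816)
(x_3, y_3) = (39689·3150433441 + 205·2772·220035816, 39689·220035816 + 2772·3150433441) = (250075105640009, 17466002999676)
(x_4, y_4) = (39689·250075105640009 + 205·2772·17466002999676, 39689·17466002999676 + 2772·250075105640009) = (19850461732342200961, 1386416385888245712)
(x_5, y_5) = (39689·19850461732342200961 + 205·2772·1386416385888245712, 39689·1386416385888245712 + 2772·19850461732342200961) = (1575689951139784122242249, 110050959861571165127460)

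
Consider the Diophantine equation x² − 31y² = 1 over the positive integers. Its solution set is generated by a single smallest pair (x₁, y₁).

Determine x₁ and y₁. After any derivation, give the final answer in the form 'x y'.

√31 = [5; 1,1,3,5,3,1,1,10, …], period ℓ=8 (even) → k=7
k=0  a_k=5  p_k/q_k = 5/1
k=1  a_k=1  p_k/q_k = 6/1
…
k=3  a_k=3  p_k/q_k = 39/7
k=4  a_k=5  p_k/q_k = 206/37
…
k=6  a_k=1  p_k/q_k = 863/155
k=7  a_k=1  p_k/q_k = 1520/273
→ (1520, 273).  Check: 1520²=2310400, 31·273²=2310399, difference 1.

1520 273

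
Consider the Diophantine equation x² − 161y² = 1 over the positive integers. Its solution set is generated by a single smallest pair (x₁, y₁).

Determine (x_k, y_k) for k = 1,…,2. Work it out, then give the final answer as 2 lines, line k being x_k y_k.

11775 928
277301249 21854400

d=161: √d = [12; 1,2,4,1,2,1,4,2,1,24] (ℓ=10, even), read p_9/q_9
a_0=12:  p_0=12·1+0=12,  q_0=12·0+1=1
…
a_2=2:  p_2=2·13+12=38,  q_2=2·1+1=3
a_3=4:  p_3=4·38+13=165,  q_3=4·3+1=13
…
a_5=2:  p_5=2·203+165=571,  q_5=2·16+13=45
a_6=1:  p_6=1·571+203=774,  q_6=1·45+16=61
a_7=4:  p_7=4·774+571=3667,  q_7=4·61+45=289
a_8=2:  p_8=2·3667+774=8108,  q_8=2·289+61=639
a_9=1:  p_9=1·8108+3667=11775,  q_9=1·639+289=928
→ (11775, 928).  Check: 11775²=138650625, 161·928²=138650624, difference 1.
(x_2, y_2) = (11775·11775 + 161·928·928, 11775·928 + 928·11775) = (277301249, 21854400)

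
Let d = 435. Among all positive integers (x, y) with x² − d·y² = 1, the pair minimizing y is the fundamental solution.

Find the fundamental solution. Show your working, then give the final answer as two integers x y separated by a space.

146 7

d=435: √d = [20; 1,5,1,40] (ℓ=4, even), read p_3/q_3
a_0=20:  p_0=20·1+0=20,  q_0=20·0+1=1
a_1=1:  p_1=1·20+1=21,  q_1=1·1+0=1
a_2=5:  p_2=5·21+20=125,  q_2=5·1+1=6
a_3=1:  p_3=1·125+21=146,  q_3=1·6+1=7
fundamental: x₁=146, y₁=7  (since 21316 − 435·49 = 1)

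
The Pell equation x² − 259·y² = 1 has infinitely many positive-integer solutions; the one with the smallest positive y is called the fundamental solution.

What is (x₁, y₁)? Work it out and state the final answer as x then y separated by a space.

[16; 10,1,2,3,4,3,2,1,10,32] for √259; ℓ=10 ⇒ convergent index 9
step 0: (16, 1)  from 16·(1,0) + (0,1)
step 1: (161, 10)  from 10·(16,1) + (1,0)
step 2: (177, 11)  from 1·(161,10) + (16,1)
step 3: (515, 32)  from 2·(177,11) + (161,10)
…
step 8: (79196, 4921)  from 1·(55265,3434) + (23931,1487)
step 9: (847225, 52644)  from 10·(79196,4921) + (55265,3434)
fundamental: x₁=847225, y₁=52644  (since 717790200625 − 259·2771390736 = 1)

847225 52644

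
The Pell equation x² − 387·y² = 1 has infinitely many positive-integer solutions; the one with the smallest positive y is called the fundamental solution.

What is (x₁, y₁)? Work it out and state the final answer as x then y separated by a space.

3482 177

[19; 1,2,19,2,1,38] for √387; ℓ=6 ⇒ convergent index 5
i=0: a=19 ⇒ p=19, q=1
…
i=2: a=2 ⇒ p=59, q=3
i=3: a=19 ⇒ p=1141, q=58
i=4: a=2 ⇒ p=2341, q=119
i=5: a=1 ⇒ p=3482, q=177
(x₁, y₁) = (3482, 177);  3482² − 387·177² = 1 ✓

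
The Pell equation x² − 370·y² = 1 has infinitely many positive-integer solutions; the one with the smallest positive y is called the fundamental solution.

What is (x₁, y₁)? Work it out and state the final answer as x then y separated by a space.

d=370: √d = [19; 4,4,38] (ℓ=3, odd), read p_5/q_5
i=0: a=19 ⇒ p=19, q=1
i=1: a=4 ⇒ p=77, q=4
i=2: a=4 ⇒ p=327, q=17
…
i=4: a=4 ⇒ p=50339, q=2617
i=5: a=4 ⇒ p=213859, q=11118
(x₁, y₁) = (213859, 11118);  213859² − 370·11118² = 1 ✓

213859 11118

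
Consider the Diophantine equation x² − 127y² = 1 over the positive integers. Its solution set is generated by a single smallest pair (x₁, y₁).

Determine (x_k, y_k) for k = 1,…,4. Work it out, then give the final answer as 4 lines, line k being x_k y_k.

√127 → a₀=11, period (3,1,2,2,7,11,7,2,2,1,3,22); ℓ=12 even so k=11
step 0: (11, 1)  from 11·(1,0) + (0,1)
step 1: (34, 3)  from 3·(11,1) + (1,0)
step 2: (45, 4)  from 1·(34,3) + (11,1)
step 3: (124, 11)  from 2·(45,4) + (34,3)
…
step 6: (24218, 2149)  from 11·(2175,193) + (293,26)
step 7: (171701, 15236)  from 7·(24218,2149) + (2175,193)
step 8: (367620, 32621)  from 2·(171701,15236) + (24218,2149)
…
step 10: (1274561, 113099)  from 1·(906941,80478) + (367620,32621)
step 11: (4730624, 419775)  from 3·(1274561,113099) + (906941,80478)
(x₁, y₁) = (4730624, 419775);  4730624² − 127·419775² = 1 ✓
(x_2, y_2) = (4730624·4730624 + 127·419775·419775, 4730624·419775 + 419775·4730624) = (44757606858751, 3971595379200)
(x_3, y_3) = (4730624·44757606858751 + 127·419775·3971595379200, 4730624·3971595379200 + 419775·44757606858751) = (423462818377139450624, 37576248838264821825)
(x_4, y_4) = (4730624·423462818377139450624 + 127·419775·37576248838264821825, 4730624·37576248838264821825 + 419775·423462818377139450624) = (4006486743445029115330560001, 355518209168531397366758400)

4730624 419775
44757606858751 3971595379200
423462818377139450624 37576248838264821825
4006486743445029115330560001 355518209168531397366758400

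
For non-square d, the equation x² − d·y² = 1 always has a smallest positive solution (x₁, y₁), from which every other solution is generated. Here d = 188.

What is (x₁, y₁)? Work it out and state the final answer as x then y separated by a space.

[13; 1,2,2,6,2,2,1,26] for √188; ℓ=8 ⇒ convergent index 7
a_0=13:  p_0=13·1+0=13,  q_0=13·0+1=1
a_1=1:  p_1=1·13+1=14,  q_1=1·1+0=1
…
a_4=6:  p_4=6·96+41=617,  q_4=6·7+3=45
a_5=2:  p_5=2·617+96=1330,  q_5=2·45+7=97
a_6=2:  p_6=2·1330+617=3277,  q_6=2·97+45=239
a_7=1:  p_7=1·3277+1330=4607,  q_7=1·239+97=336
→ (4607, 336).  Check: 4607²=21224449, 188·336²=21224448, difference 1.

4607 336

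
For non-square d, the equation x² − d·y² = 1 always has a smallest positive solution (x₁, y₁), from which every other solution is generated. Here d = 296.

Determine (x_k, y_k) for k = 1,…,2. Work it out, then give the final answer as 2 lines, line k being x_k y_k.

3699 215
27365201 1590570

[17; 4,1,7,1,4,34] for √296; ℓ=6 ⇒ convergent index 5
k=0  a_k=17  p_k/q_k = 17/1
…
k=4  a_k=1  p_k/q_k = 757/44
k=5  a_k=4  p_k/q_k = 3699/215
(x₁, y₁) = (3699, 215);  3699² − 296·215² = 1 ✓
(x_2, y_2) = (3699·3699 + 296·215·215, 3699·215 + 215·3699) = (27365201, 1590570)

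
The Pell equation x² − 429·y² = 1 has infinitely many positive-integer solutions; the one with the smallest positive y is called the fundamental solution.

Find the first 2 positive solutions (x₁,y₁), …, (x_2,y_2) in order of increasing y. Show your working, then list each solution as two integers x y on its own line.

1524095 73584
4645731138049 224298012960

d=429: √d = [20; 1,2,2,9,1,12,1,9,2,2,1,40] (ℓ=12, even), read p_11/q_11
k=0  a_k=20  p_k/q_k = 20/1
k=1  a_k=1  p_k/q_k = 21/1
k=2  a_k=2  p_k/q_k = 62/3
…
k=4  a_k=9  p_k/q_k = 1367/66
…
k=6  a_k=12  p_k/q_k = 19511/942
k=7  a_k=1  p_k/q_k = 21023/1015
k=8  a_k=9  p_k/q_k = 208718/10077
…
k=10  a_k=2  p_k/q_k = 1085636/52415
k=11  a_k=1  p_k/q_k = 1524095/73584
(x₁, y₁) = (1524095, 73584);  1524095² − 429·73584² = 1 ✓
(x_2, y_2) = (1524095·1524095 + 429·73584·73584, 1524095·73584 + 73584·1524095) = (4645731138049, 224298012960)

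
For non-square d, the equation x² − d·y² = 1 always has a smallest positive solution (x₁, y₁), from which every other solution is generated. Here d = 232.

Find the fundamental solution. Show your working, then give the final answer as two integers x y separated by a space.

√232 → a₀=15, period (4,3,7,3,4,30); ℓ=6 even so k=5
a_0=15:  p_0=15·1+0=15,  q_0=15·0+1=1
a_1=4:  p_1=4·15+1=61,  q_1=4·1+0=4
…
a_4=3:  p_4=3·1447+198=4539,  q_4=3·95+13=298
a_5=4:  p_5=4·4539+1447=19603,  q_5=4·298+95=1287
(x₁, y₁) = (19603, 1287);  19603² − 232·1287² = 1 ✓

19603 1287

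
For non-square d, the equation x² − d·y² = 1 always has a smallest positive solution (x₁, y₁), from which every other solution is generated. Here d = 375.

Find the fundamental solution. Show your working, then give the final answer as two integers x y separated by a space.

√375 = [19; 2,1,2,1,5,1,2,1,2,38, …], period ℓ=10 (even) → k=9
k=0  a_k=19  p_k/q_k = 19/1
…
k=5  a_k=5  p_k/q_k = 1220/63
…
k=7  a_k=2  p_k/q_k = 4086/211
k=8  a_k=1  p_k/q_k = 5519/285
k=9  a_k=2  p_k/q_k = 15124/781
→ (15124, 781).  Check: 15124²=228735376, 375·781²=228735375, difference 1.

15124 781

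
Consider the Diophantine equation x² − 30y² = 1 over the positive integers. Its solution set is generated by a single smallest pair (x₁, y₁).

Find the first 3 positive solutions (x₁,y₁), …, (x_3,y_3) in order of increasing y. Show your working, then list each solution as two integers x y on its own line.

[5; 2,10] for √30; ℓ=2 ⇒ convergent index 1
k=0  a_k=5  p_k/q_k = 5/1
k=1  a_k=2  p_k/q_k = 11/2
→ (11, 2).  Check: 11²=121, 30·2²=120, difference 1.
k=2:  x_2 = 11·11+30·2·2 = 241,  y_2 = 11·2+2·11 = 44
k=3:  x_3 = 11·241+30·2·44 = 5291,  y_3 = 11·44+2·241 = 966

11 2
241 44
5291 966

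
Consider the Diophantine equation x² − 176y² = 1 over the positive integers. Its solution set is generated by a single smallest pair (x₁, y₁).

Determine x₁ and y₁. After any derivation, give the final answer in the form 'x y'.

√176 → a₀=13, period (3,1,3,26); ℓ=4 even so k=3
step 0: (13, 1)  from 13·(1,0) + (0,1)
step 1: (40, 3)  from 3·(13,1) + (1,0)
step 2: (53, 4)  from 1·(40,3) + (13,1)
step 3: (199, 15)  from 3·(53,4) + (40,3)
→ (199, 15).  Check: 199²=39601, 176·15²=39600, difference 1.

199 15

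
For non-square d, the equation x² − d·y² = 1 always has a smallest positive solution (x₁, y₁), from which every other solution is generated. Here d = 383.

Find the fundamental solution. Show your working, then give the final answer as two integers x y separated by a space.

[19; 1,1,3,19,3,1,1,38] for √383; ℓ=8 ⇒ convergent index 7
i=0: a=19 ⇒ p=19, q=1
…
i=2: a=1 ⇒ p=39, q=2
…
i=4: a=19 ⇒ p=2642, q=135
i=5: a=3 ⇒ p=8063, q=412
i=6: a=1 ⇒ p=10705, q=547
i=7: a=1 ⇒ p=18768, q=959
fundamental: x₁=18768, y₁=959  (since 352237824 − 383·919681 = 1)

18768 959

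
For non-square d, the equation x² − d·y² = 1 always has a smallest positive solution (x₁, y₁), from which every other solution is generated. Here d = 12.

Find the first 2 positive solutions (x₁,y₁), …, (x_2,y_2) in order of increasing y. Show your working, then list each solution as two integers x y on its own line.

7 2
97 28

d=12: √d = [3; 2,6] (ℓ=2, even), read p_1/q_1
a_0=3:  p_0=3·1+0=3,  q_0=3·0+1=1
a_1=2:  p_1=2·3+1=7,  q_1=2·1+0=2
(x₁, y₁) = (7, 2);  7² − 12·2² = 1 ✓
n=2: (7,2)∘(7,2) = (7·7+12·2·2, 7·2+2·7) = (97,28)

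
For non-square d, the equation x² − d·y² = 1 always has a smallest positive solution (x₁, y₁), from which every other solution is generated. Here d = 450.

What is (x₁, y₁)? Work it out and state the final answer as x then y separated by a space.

√450 → a₀=21, period (4,1,2,4,2,1,4,42); ℓ=8 even so k=7
k=0  a_k=21  p_k/q_k = 21/1
k=1  a_k=4  p_k/q_k = 85/4
…
k=3  a_k=2  p_k/q_k = 297/14
k=4  a_k=4  p_k/q_k = 1294/61
…
k=6  a_k=1  p_k/q_k = 4179/197
k=7  a_k=4  p_k/q_k = 19601/924
(x₁, y₁) = (19601, 924);  19601² − 450·924² = 1 ✓

19601 924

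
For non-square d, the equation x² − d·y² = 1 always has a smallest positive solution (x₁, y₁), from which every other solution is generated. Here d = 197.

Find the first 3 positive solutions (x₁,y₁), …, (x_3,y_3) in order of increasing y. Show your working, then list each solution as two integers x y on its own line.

d=197: √d = [14; 28] (ℓ=1, odd), read p_1/q_1
k=0  a_k=14  p_k/q_k = 14/1
k=1  a_k=28  p_k/q_k = 393/28
(x₁, y₁) = (393, 28);  393² − 197·28² = 1 ✓
k=2:  x_2 = 393·393+197·28·28 = 308897,  y_2 = 393·28+28·393 = 22008
k=3:  x_3 = 393·308897+197·28·22008 = 242792649,  y_3 = 393·22008+28·308897 = 17298260

393 28
308897 22008
242792649 17298260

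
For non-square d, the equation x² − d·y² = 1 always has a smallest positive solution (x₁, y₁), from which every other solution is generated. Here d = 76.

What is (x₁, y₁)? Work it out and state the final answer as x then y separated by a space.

57799 6630

√76 = [8; 1,2,1,1,5,4,5,1,1,2,1,16, …], period ℓ=12 (even) → k=11
step 0: (8, 1)  from 8·(1,0) + (0,1)
step 1: (9, 1)  from 1·(8,1) + (1,0)
…
step 3: (35, 4)  from 1·(26,3) + (9,1)
…
step 5: (340, 39)  from 5·(61,7) + (35,4)
…
step 7: (7445, 854)  from 5·(1421,163) + (340,39)
step 8: (8866, 1017)  from 1·(7445,854) + (1421,163)
…
step 10: (41488, 4759)  from 2·(16311,1871) + (8866,1017)
step 11: (57799, 6630)  from 1·(41488,4759) + (16311,1871)
fundamental: x₁=57799, y₁=6630  (since 3340724401 − 76·43956900 = 1)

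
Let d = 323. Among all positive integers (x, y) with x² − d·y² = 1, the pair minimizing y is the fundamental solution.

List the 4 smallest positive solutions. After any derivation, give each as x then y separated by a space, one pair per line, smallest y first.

√323 = [17; 1,34, …], period ℓ=2 (even) → k=1
k=0  a_k=17  p_k/q_k = 17/1
k=1  a_k=1  p_k/q_k = 18/1
→ (18, 1).  Check: 18²=324, 323·1²=323, difference 1.
(18+1√323)^2 = 647 + 36√323
(18+1√323)^3 = 23274 + 1295√323
(18+1√323)^4 = 837217 + 46584√323

18 1
647 36
23274 1295
837217 46584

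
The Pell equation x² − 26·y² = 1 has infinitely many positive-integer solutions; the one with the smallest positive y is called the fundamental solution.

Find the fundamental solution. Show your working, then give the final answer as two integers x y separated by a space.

√26 = [5; 10, …], period ℓ=1 (odd) → k=1
step 0: (5, 1)  from 5·(1,0) + (0,1)
step 1: (51, 10)  from 10·(5,1) + (1,0)
(x₁, y₁) = (51, 10);  51² − 26·10² = 1 ✓

51 10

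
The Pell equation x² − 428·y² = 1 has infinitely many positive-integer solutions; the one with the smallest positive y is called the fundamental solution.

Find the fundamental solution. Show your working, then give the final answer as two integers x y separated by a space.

d=428: √d = [20; 1,2,4,1,5,10,5,1,4,2,1,40] (ℓ=12, even), read p_11/q_11
i=0: a=20 ⇒ p=20, q=1
i=1: a=1 ⇒ p=21, q=1
…
i=3: a=4 ⇒ p=269, q=13
i=4: a=1 ⇒ p=331, q=16
i=5: a=5 ⇒ p=1924, q=93
…
i=7: a=5 ⇒ p=99779, q=4823
i=8: a=1 ⇒ p=119350, q=5769
i=9: a=4 ⇒ p=577179, q=27899
i=10: a=2 ⇒ p=1273708, q=61567
i=11: a=1 ⇒ p=1850887, q=89466
→ (1850887, 89466).  Check: 1850887²=3425782686769, 428·89466²=3425782686768, difference 1.

1850887 89466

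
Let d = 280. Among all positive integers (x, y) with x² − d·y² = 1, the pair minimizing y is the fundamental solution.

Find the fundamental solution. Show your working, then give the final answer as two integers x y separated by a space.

[16; 1,2,1,2,1,32] for √280; ℓ=6 ⇒ convergent index 5
i=0: a=16 ⇒ p=16, q=1
i=1: a=1 ⇒ p=17, q=1
i=2: a=2 ⇒ p=50, q=3
i=3: a=1 ⇒ p=67, q=4
i=4: a=2 ⇒ p=184, q=11
i=5: a=1 ⇒ p=251, q=15
→ (251, 15).  Check: 251²=63001, 280·15²=63000, difference 1.

251 15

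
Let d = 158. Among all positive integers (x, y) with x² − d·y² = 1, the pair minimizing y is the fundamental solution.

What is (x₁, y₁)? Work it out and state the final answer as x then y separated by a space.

[12; 1,1,3,12,3,1,1,24] for √158; ℓ=8 ⇒ convergent index 7
k=0  a_k=12  p_k/q_k = 12/1
k=1  a_k=1  p_k/q_k = 13/1
k=2  a_k=1  p_k/q_k = 25/2
…
k=5  a_k=3  p_k/q_k = 3331/265
k=6  a_k=1  p_k/q_k = 4412/351
k=7  a_k=1  p_k/q_k = 7743/616
fundamental: x₁=7743, y₁=616  (since 59954049 − 158·379456 = 1)

7743 616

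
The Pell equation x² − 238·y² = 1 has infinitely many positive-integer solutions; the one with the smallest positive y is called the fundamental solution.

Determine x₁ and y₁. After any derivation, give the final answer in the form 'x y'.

[15; 2,2,1,14,1,2,2,30] for √238; ℓ=8 ⇒ convergent index 7
a_0=15:  p_0=15·1+0=15,  q_0=15·0+1=1
a_1=2:  p_1=2·15+1=31,  q_1=2·1+0=2
…
a_6=2:  p_6=2·1697+1589=4983,  q_6=2·110+103=323
a_7=2:  p_7=2·4983+1697=11663,  q_7=2·323+110=756
(x₁, y₁) = (11663, 756);  11663² − 238·756² = 1 ✓

11663 756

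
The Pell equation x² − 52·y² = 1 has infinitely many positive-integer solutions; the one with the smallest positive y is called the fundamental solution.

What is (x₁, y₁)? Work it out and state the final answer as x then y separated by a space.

d=52: √d = [7; 4,1,2,1,4,14] (ℓ=6, even), read p_5/q_5
a_0=7:  p_0=7·1+0=7,  q_0=7·0+1=1
a_1=4:  p_1=4·7+1=29,  q_1=4·1+0=4
…
a_4=1:  p_4=1·101+36=137,  q_4=1·14+5=19
a_5=4:  p_5=4·137+101=649,  q_5=4·19+14=90
fundamental: x₁=649, y₁=90  (since 421201 − 52·8100 = 1)

649 90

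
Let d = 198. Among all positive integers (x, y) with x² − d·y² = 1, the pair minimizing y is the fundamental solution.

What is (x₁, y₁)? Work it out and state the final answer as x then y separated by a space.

197 14

[14; 14,28] for √198; ℓ=2 ⇒ convergent index 1
a_0=14:  p_0=14·1+0=14,  q_0=14·0+1=1
a_1=14:  p_1=14·14+1=197,  q_1=14·1+0=14
fundamental: x₁=197, y₁=14  (since 38809 − 198·196 = 1)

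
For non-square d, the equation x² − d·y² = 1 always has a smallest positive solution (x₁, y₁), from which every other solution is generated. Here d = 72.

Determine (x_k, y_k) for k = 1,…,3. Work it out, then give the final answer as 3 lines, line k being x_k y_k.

17 2
577 68
19601 2310

√72 → a₀=8, period (2,16); ℓ=2 even so k=1
k=0  a_k=8  p_k/q_k = 8/1
k=1  a_k=2  p_k/q_k = 17/2
fundamental: x₁=17, y₁=2  (since 289 − 72·4 = 1)
n=2: (17,2)∘(17,2) = (17·17+72·2·2, 17·2+2·17) = (577,68)
n=3: (577,68)∘(17,2) = (17·577+72·2·68, 17·68+2·577) = (19601,2310)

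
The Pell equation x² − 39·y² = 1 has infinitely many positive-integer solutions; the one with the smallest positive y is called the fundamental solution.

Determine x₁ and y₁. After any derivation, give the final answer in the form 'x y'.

25 4

√39 = [6; 4,12, …], period ℓ=2 (even) → k=1
k=0  a_k=6  p_k/q_k = 6/1
k=1  a_k=4  p_k/q_k = 25/4
→ (25, 4).  Check: 25²=625, 39·4²=624, difference 1.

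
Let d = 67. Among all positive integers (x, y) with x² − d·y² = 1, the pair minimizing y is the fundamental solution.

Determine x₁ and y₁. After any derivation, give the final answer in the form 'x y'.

√67 = [8; 5,2,1,1,7,1,1,2,5,16, …], period ℓ=10 (even) → k=9
i=0: a=8 ⇒ p=8, q=1
i=1: a=5 ⇒ p=41, q=5
…
i=3: a=1 ⇒ p=131, q=16
i=4: a=1 ⇒ p=221, q=27
i=5: a=7 ⇒ p=1678, q=205
i=6: a=1 ⇒ p=1899, q=232
i=7: a=1 ⇒ p=3577, q=437
i=8: a=2 ⇒ p=9053, q=1106
i=9: a=5 ⇒ p=48842, q=5967
→ (48842, 5967).  Check: 48842²=2385540964, 67·5967²=2385540963, difference 1.

48842 5967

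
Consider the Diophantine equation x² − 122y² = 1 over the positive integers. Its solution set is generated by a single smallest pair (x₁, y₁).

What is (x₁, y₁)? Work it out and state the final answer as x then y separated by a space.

√122 = [11; 22, …], period ℓ=1 (odd) → k=1
step 0: (11, 1)  from 11·(1,0) + (0,1)
step 1: (243, 22)  from 22·(11,1) + (1,0)
fundamental: x₁=243, y₁=22  (since 59049 − 122·484 = 1)

243 22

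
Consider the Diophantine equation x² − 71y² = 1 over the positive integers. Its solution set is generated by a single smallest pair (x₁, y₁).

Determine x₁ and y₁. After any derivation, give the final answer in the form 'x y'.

3480 413

d=71: √d = [8; 2,2,1,7,1,2,2,16] (ℓ=8, even), read p_7/q_7
k=0  a_k=8  p_k/q_k = 8/1
k=1  a_k=2  p_k/q_k = 17/2
…
k=6  a_k=2  p_k/q_k = 1483/176
k=7  a_k=2  p_k/q_k = 3480/413
fundamental: x₁=3480, y₁=413  (since 12110400 − 71·170569 = 1)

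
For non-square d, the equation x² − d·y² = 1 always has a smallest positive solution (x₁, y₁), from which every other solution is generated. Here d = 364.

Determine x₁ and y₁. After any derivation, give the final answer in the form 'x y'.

d=364: √d = [19; 12,1,2,3,1,8,1,3,2,1,12,38] (ℓ=12, even), read p_11/q_11
i=0: a=19 ⇒ p=19, q=1
i=1: a=12 ⇒ p=229, q=12
i=2: a=1 ⇒ p=248, q=13
…
i=4: a=3 ⇒ p=2423, q=127
i=5: a=1 ⇒ p=3148, q=165
i=6: a=8 ⇒ p=27607, q=1447
…
i=8: a=3 ⇒ p=119872, q=6283
i=9: a=2 ⇒ p=270499, q=14178
i=10: a=1 ⇒ p=390371, q=20461
i=11: a=12 ⇒ p=4954951, q=259710
(x₁, y₁) = (4954951, 259710);  4954951² − 364·259710² = 1 ✓

4954951 259710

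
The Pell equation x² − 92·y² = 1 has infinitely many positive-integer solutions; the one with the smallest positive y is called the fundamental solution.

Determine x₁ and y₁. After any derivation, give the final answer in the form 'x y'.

√92 = [9; 1,1,2,4,2,1,1,18, …], period ℓ=8 (even) → k=7
k=0  a_k=9  p_k/q_k = 9/1
k=1  a_k=1  p_k/q_k = 10/1
k=2  a_k=1  p_k/q_k = 19/2
…
k=4  a_k=4  p_k/q_k = 211/22
…
k=6  a_k=1  p_k/q_k = 681/71
k=7  a_k=1  p_k/q_k = 1151/120
→ (1151, 120).  Check: 1151²=1324801, 92·120²=1324800, difference 1.

1151 120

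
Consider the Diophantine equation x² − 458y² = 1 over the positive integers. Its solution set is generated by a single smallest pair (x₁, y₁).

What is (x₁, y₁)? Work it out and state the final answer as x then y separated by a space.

22899 1070

d=458: √d = [21; 2,2,42] (ℓ=3, odd), read p_5/q_5
step 0: (21, 1)  from 21·(1,0) + (0,1)
step 1: (43, 2)  from 2·(21,1) + (1,0)
…
step 4: (9181, 429)  from 2·(4537,212) + (107,5)
step 5: (22899, 1070)  from 2·(9181,429) + (4537,212)
→ (22899, 1070).  Check: 22899²=524364201, 458·1070²=524364200, difference 1.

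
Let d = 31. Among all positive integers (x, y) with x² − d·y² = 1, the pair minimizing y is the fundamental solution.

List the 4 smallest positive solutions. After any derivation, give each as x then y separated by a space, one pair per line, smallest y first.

1520 273
4620799 829920
14047227440 2522956527
42703566796801 7669787012160

d=31: √d = [5; 1,1,3,5,3,1,1,10] (ℓ=8, even), read p_7/q_7
step 0: (5, 1)  from 5·(1,0) + (0,1)
step 1: (6, 1)  from 1·(5,1) + (1,0)
step 2: (11, 2)  from 1·(6,1) + (5,1)
…
step 6: (863, 155)  from 1·(657,118) + (206,37)
step 7: (1520, 273)  from 1·(863,155) + (657,118)
fundamental: x₁=1520, y₁=273  (since 2310400 − 31·74529 = 1)
(x_2, y_2) = (1520·1520 + 31·273·273, 1520·273 + 273·1520) = (4620799, 829920)
(x_3, y_3) = (1520·4620799 + 31·273·829920, 1520·829920 + 273·4620799) = (14047227440, 2522956527)
(x_4, y_4) = (1520·14047227440 + 31·273·2522956527, 1520·2522956527 + 273·14047227440) = (42703566796801, 7669787012160)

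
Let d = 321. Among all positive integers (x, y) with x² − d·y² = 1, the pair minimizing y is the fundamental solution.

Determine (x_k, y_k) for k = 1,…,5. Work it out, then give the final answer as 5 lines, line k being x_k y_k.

d=321: √d = [17; 1,10,1,34] (ℓ=4, even), read p_3/q_3
i=0: a=17 ⇒ p=17, q=1
i=1: a=1 ⇒ p=18, q=1
i=2: a=10 ⇒ p=197, q=11
i=3: a=1 ⇒ p=215, q=12
→ (215, 12).  Check: 215²=46225, 321·12²=46224, difference 1.
k=2:  x_2 = 215·215+321·12·12 = 92449,  y_2 = 215·12+12·215 = 5160
k=3:  x_3 = 215·92449+321·12·5160 = 39752855,  y_3 = 215·5160+12·92449 = 2218788
k=4:  x_4 = 215·39752855+321·12·2218788 = 17093635201,  y_4 = 215·2218788+12·39752855 = 954073680
k=5:  x_5 = 215·17093635201+321·12·954073680 = 7350223383575,  y_5 = 215·954073680+12·17093635201 = 410249463612

215 12
92449 5160
39752855 2218788
17093635201 954073680
7350223383575 410249463612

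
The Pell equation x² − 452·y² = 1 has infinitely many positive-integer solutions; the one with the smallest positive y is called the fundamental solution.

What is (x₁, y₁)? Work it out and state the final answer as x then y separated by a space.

1204353 56648

√452 → a₀=21, period (3,1,5,3,10,3,5,1,3,42); ℓ=10 even so k=9
k=0  a_k=21  p_k/q_k = 21/1
k=1  a_k=3  p_k/q_k = 64/3
k=2  a_k=1  p_k/q_k = 85/4
…
k=4  a_k=3  p_k/q_k = 1552/73
…
k=7  a_k=5  p_k/q_k = 263904/12413
k=8  a_k=1  p_k/q_k = 313483/14745
k=9  a_k=3  p_k/q_k = 1204353/56648
→ (1204353, 56648).  Check: 1204353²=1450466148609, 452·56648²=1450466148608, difference 1.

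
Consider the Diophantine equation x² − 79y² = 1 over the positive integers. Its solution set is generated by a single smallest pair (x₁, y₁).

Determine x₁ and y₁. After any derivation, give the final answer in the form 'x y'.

d=79: √d = [8; 1,7,1,16] (ℓ=4, even), read p_3/q_3
step 0: (8, 1)  from 8·(1,0) + (0,1)
…
step 2: (71, 8)  from 7·(9,1) + (8,1)
step 3: (80, 9)  from 1·(71,8) + (9,1)
fundamental: x₁=80, y₁=9  (since 6400 − 79·81 = 1)

80 9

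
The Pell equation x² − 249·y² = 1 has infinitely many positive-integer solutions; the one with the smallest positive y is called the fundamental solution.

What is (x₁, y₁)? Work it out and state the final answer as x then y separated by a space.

d=249: √d = [15; 1,3,1,1,5,…,3,1,30] (ℓ=16, even), read p_15/q_15
step 0: (15, 1)  from 15·(1,0) + (0,1)
…
step 3: (79, 5)  from 1·(63,4) + (16,1)
step 4: (142, 9)  from 1·(79,5) + (63,4)
step 5: (789, 50)  from 5·(142,9) + (79,5)
step 6: (931, 59)  from 1·(789,50) + (142,9)
step 7: (3582, 227)  from 3·(931,59) + (789,50)
step 8: (36751, 2329)  from 10·(3582,227) + (931,59)
…
step 10: (150586, 9543)  from 1·(113835,7214) + (36751,2329)
step 11: (866765, 54929)  from 5·(150586,9543) + (113835,7214)
step 12: (1017351, 64472)  from 1·(866765,54929) + (150586,9543)
step 13: (1884116, 119401)  from 1·(1017351,64472) + (866765,54929)
step 14: (6669699, 422675)  from 3·(1884116,119401) + (1017351,64472)
step 15: (8553815, 542076)  from 1·(6669699,422675) + (1884116,119401)
→ (8553815, 542076).  Check: 8553815²=73167751054225, 249·542076²=73167751054224, difference 1.

8553815 542076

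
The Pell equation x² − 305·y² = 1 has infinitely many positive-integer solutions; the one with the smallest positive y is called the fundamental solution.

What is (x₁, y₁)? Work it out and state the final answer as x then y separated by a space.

489 28

d=305: √d = [17; 2,6,2,34] (ℓ=4, even), read p_3/q_3
step 0: (17, 1)  from 17·(1,0) + (0,1)
…
step 2: (227, 13)  from 6·(35,2) + (17,1)
step 3: (489, 28)  from 2·(227,13) + (35,2)
(x₁, y₁) = (489, 28);  489² − 305·28² = 1 ✓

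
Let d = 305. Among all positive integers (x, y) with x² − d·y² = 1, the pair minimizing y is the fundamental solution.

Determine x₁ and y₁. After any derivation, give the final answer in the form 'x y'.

[17; 2,6,2,34] for √305; ℓ=4 ⇒ convergent index 3
k=0  a_k=17  p_k/q_k = 17/1
…
k=2  a_k=6  p_k/q_k = 227/13
k=3  a_k=2  p_k/q_k = 489/28
→ (489, 28).  Check: 489²=239121, 305·28²=239120, difference 1.

489 28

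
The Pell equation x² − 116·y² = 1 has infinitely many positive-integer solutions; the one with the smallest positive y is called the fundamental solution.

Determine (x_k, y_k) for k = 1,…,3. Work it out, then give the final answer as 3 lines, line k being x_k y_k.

9801 910
192119201 17837820
3765920568201 349656946730

[10; 1,3,2,1,4,1,2,3,1,20] for √116; ℓ=10 ⇒ convergent index 9
a_0=10:  p_0=10·1+0=10,  q_0=10·0+1=1
a_1=1:  p_1=1·10+1=11,  q_1=1·1+0=1
…
a_4=1:  p_4=1·97+43=140,  q_4=1·9+4=13
a_5=4:  p_5=4·140+97=657,  q_5=4·13+9=61
a_6=1:  p_6=1·657+140=797,  q_6=1·61+13=74
a_7=2:  p_7=2·797+657=2251,  q_7=2·74+61=209
a_8=3:  p_8=3·2251+797=7550,  q_8=3·209+74=701
a_9=1:  p_9=1·7550+2251=9801,  q_9=1·701+209=910
fundamental: x₁=9801, y₁=910  (since 96059601 − 116·828100 = 1)
(9801+910√116)^2 = 192119201 + 17837820√116
(9801+910√116)^3 = 3765920568201 + 349656946730√116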